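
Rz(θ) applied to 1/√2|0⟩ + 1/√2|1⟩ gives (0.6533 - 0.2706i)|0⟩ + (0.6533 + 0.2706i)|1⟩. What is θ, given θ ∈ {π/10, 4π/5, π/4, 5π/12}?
π/4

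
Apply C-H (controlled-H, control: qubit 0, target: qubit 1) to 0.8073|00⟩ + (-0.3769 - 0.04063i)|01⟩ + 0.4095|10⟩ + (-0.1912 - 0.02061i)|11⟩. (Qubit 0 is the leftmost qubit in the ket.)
0.8073|00⟩ + (-0.3769 - 0.04063i)|01⟩ + (0.1544 - 0.01457i)|10⟩ + (0.4248 + 0.01457i)|11⟩

C-H leaves the control-|0⟩ kets |00⟩, |01⟩ unchanged and applies H to qubit 1 on the control-|1⟩ pair (|10⟩, |11⟩).
H = [[1/√2, 1/√2], [1/√2, -1/√2]].
With a = amp(|10⟩) = 0.4095 and b = amp(|11⟩) = (-0.1912 - 0.02061i):
new amp(|10⟩) = (1/√2)·a + (1/√2)·b = (0.1544 - 0.01457i)
new amp(|11⟩) = (1/√2)·a + (-1/√2)·b = (0.4248 + 0.01457i)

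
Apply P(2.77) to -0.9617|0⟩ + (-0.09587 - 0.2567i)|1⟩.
-0.9617|0⟩ + (0.1825 + 0.2044i)|1⟩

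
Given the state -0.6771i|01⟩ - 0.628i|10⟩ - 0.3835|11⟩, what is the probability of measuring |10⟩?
0.3944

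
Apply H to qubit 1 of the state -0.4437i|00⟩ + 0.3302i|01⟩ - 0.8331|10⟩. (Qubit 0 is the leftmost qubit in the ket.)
-0.08026i|00⟩ - 0.5472i|01⟩ - 0.5891|10⟩ - 0.5891|11⟩

H on qubit 1 mixes each pair of kets that differ only in qubit 1: amplitudes (a, b) of (|…0…⟩, |…1…⟩) become ((a + b)/√2, (a − b)/√2). Kets absent from the input have amplitude 0.
(|00⟩, |01⟩): (a, b) = (-0.4437i, 0.3302i) → (-0.08026i, -0.5472i)
(|10⟩, |11⟩): (a, b) = (-0.8331, 0) → (-0.5891, -0.5891)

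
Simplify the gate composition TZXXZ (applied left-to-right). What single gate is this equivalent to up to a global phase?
T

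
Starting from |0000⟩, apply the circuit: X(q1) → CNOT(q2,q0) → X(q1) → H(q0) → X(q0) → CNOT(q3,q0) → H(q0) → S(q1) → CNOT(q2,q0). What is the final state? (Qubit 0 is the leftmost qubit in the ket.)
|0000⟩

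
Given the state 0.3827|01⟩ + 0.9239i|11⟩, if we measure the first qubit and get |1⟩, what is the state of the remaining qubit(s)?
i|1⟩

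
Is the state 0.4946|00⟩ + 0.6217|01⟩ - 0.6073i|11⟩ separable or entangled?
Entangled

Writing the state as a|00⟩ + b|01⟩ + c|10⟩ + d|11⟩, it is a product state iff ad − bc = 0.
Here (a, b, c, d) = (0.4946, 0.6217, 0, -0.6073i): ad − bc = (0.4946)(-0.6073i) − (0.6217)(0) = -0.3004i ≠ 0, so the state is entangled.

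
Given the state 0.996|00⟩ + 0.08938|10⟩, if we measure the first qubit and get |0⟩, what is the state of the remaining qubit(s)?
|0⟩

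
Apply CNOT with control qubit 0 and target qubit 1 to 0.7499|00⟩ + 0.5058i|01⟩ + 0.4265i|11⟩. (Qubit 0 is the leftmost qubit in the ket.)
0.7499|00⟩ + 0.5058i|01⟩ + 0.4265i|10⟩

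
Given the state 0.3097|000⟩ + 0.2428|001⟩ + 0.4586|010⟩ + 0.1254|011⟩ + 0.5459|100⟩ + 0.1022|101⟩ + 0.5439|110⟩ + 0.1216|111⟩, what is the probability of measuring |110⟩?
0.2958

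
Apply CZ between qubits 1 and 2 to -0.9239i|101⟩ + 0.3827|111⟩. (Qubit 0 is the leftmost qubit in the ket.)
-0.9239i|101⟩ - 0.3827|111⟩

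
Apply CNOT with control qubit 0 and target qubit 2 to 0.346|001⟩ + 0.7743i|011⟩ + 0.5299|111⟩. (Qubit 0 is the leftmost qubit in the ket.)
0.346|001⟩ + 0.7743i|011⟩ + 0.5299|110⟩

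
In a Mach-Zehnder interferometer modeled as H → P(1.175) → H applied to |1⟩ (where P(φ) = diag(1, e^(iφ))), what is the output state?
(0.3072 - 0.4613i)|0⟩ + (0.6928 + 0.4613i)|1⟩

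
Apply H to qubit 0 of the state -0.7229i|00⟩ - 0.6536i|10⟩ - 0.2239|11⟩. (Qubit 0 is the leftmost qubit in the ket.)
-0.9733i|00⟩ - 0.1583|01⟩ - 0.049i|10⟩ + 0.1583|11⟩

H on qubit 0 mixes each pair of kets that differ only in qubit 0: amplitudes (a, b) of (|…0…⟩, |…1…⟩) become ((a + b)/√2, (a − b)/√2). Kets absent from the input have amplitude 0.
(|00⟩, |10⟩): (a, b) = (-0.7229i, -0.6536i) → (-0.9733i, -0.049i)
(|01⟩, |11⟩): (a, b) = (0, -0.2239) → (-0.1583, 0.1583)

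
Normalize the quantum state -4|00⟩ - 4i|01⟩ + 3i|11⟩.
-0.6247|00⟩ - 0.6247i|01⟩ + 0.4685i|11⟩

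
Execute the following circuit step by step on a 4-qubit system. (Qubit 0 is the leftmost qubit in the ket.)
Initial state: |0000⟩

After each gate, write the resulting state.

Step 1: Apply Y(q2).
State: i|0010⟩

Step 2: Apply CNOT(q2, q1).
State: i|0110⟩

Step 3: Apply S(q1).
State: -|0110⟩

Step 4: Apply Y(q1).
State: i|0010⟩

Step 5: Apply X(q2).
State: i|0000⟩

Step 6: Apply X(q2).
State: i|0010⟩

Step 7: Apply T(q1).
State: i|0010⟩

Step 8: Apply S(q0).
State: i|0010⟩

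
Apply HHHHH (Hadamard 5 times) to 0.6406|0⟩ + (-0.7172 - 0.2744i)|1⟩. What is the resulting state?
(-0.05416 - 0.194i)|0⟩ + (0.9601 + 0.194i)|1⟩

H² = I, so H^5 = H: a single Hadamard. With (a, b) = (0.6406, (-0.7172 - 0.2744i)), H gives ((a + b)/√2, (a − b)/√2) = ((-0.05416 - 0.194i), (0.9601 + 0.194i)).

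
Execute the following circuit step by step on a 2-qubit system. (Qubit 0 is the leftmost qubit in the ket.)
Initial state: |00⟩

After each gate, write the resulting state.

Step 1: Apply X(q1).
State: |01⟩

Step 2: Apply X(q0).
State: |11⟩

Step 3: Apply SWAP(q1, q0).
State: |11⟩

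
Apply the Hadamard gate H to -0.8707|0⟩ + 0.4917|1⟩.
-0.268|0⟩ - 0.9634|1⟩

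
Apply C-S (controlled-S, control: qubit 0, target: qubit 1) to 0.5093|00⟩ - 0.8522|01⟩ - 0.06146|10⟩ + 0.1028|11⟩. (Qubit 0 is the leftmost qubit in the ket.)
0.5093|00⟩ - 0.8522|01⟩ - 0.06146|10⟩ + 0.1028i|11⟩

C-S leaves the control-|0⟩ kets |00⟩, |01⟩ unchanged and applies S to qubit 1 on the control-|1⟩ pair (|10⟩, |11⟩).
S = [[1, 0], [0, i]].
With a = amp(|10⟩) = -0.06146 and b = amp(|11⟩) = 0.1028:
new amp(|10⟩) = (1)·a = -0.06146
new amp(|11⟩) = (i)·b = 0.1028i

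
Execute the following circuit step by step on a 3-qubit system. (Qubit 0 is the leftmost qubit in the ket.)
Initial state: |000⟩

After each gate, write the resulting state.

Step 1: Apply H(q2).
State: 1/√2|000⟩ + 1/√2|001⟩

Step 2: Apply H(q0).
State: 1/2|000⟩ + 1/2|001⟩ + 1/2|100⟩ + 1/2|101⟩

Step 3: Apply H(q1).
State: 1/√8|000⟩ + 1/√8|001⟩ + 1/√8|010⟩ + 1/√8|011⟩ + 1/√8|100⟩ + 1/√8|101⟩ + 1/√8|110⟩ + 1/√8|111⟩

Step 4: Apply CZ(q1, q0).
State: 1/√8|000⟩ + 1/√8|001⟩ + 1/√8|010⟩ + 1/√8|011⟩ + 1/√8|100⟩ + 1/√8|101⟩ - 1/√8|110⟩ - 1/√8|111⟩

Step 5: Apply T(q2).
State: 1/√8|000⟩ + (0.25 + 0.25i)|001⟩ + 1/√8|010⟩ + (0.25 + 0.25i)|011⟩ + 1/√8|100⟩ + (0.25 + 0.25i)|101⟩ - 1/√8|110⟩ + (-0.25 - 0.25i)|111⟩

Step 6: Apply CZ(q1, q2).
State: 1/√8|000⟩ + (0.25 + 0.25i)|001⟩ + 1/√8|010⟩ + (-0.25 - 0.25i)|011⟩ + 1/√8|100⟩ + (0.25 + 0.25i)|101⟩ - 1/√8|110⟩ + (0.25 + 0.25i)|111⟩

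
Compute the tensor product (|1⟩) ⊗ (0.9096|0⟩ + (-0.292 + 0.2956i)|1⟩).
0.9096|10⟩ + (-0.292 + 0.2956i)|11⟩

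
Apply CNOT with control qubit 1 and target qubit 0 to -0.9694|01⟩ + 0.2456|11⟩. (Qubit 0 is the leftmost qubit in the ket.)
0.2456|01⟩ - 0.9694|11⟩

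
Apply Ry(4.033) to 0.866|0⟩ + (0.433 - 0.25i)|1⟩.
(-0.764 + 0.2256i)|0⟩ + (0.5947 + 0.1078i)|1⟩

Ry(4.033) = [[cos(θ/2), −sin(θ/2)], [sin(θ/2), cos(θ/2)]]; θ = 4.033, cos(θ/2) ≈ -0.431093, sin(θ/2) ≈ 0.902308.
With a = amp(|0⟩) = 0.866 and b = amp(|1⟩) = (0.433 - 0.25i):
new amp(|0⟩) = (-0.431093)·a + (-0.902308)·b = (-0.764 + 0.2256i)
new amp(|1⟩) = (0.902308)·a + (-0.431093)·b = (0.5947 + 0.1078i)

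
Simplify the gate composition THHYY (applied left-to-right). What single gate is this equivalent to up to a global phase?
T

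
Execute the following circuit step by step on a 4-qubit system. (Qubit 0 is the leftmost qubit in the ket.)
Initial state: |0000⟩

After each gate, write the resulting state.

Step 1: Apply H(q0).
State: 1/√2|0000⟩ + 1/√2|1000⟩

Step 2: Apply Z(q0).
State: 1/√2|0000⟩ - 1/√2|1000⟩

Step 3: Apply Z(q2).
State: 1/√2|0000⟩ - 1/√2|1000⟩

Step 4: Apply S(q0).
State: 1/√2|0000⟩ - (1/√2)i|1000⟩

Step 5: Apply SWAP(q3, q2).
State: 1/√2|0000⟩ - (1/√2)i|1000⟩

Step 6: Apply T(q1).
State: 1/√2|0000⟩ - (1/√2)i|1000⟩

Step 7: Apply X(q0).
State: -(1/√2)i|0000⟩ + 1/√2|1000⟩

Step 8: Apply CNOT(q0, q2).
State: -(1/√2)i|0000⟩ + 1/√2|1010⟩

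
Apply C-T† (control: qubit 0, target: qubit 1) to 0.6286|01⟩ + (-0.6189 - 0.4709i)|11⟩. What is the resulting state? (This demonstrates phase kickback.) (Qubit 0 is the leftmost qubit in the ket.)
0.6286|01⟩ + (-0.7706 + 0.1047i)|11⟩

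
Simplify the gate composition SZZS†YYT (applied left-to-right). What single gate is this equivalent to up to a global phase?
T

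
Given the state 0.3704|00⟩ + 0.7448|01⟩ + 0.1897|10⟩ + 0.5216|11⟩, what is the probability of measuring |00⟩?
0.1372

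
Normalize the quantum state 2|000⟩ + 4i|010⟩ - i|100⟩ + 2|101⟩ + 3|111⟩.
0.343|000⟩ + 0.686i|010⟩ - 0.1715i|100⟩ + 0.343|101⟩ + 0.5145|111⟩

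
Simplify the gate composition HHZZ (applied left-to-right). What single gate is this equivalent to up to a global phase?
I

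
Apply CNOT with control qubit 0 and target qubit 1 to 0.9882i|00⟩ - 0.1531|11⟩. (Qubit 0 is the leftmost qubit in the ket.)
0.9882i|00⟩ - 0.1531|10⟩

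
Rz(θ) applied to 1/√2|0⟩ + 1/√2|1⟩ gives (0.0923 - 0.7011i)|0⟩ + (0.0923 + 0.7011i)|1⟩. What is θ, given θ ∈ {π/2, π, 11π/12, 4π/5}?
11π/12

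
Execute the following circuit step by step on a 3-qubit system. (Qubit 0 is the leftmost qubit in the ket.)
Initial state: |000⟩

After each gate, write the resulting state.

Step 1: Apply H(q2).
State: 1/√2|000⟩ + 1/√2|001⟩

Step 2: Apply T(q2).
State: 1/√2|000⟩ + (1/2 + (1/2)i)|001⟩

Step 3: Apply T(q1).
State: 1/√2|000⟩ + (1/2 + (1/2)i)|001⟩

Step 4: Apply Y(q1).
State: (1/√2)i|010⟩ + (-1/2 + (1/2)i)|011⟩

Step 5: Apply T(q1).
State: (-1/2 + (1/2)i)|010⟩ - 1/√2|011⟩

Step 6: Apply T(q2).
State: (-1/2 + (1/2)i)|010⟩ + (-1/2 - (1/2)i)|011⟩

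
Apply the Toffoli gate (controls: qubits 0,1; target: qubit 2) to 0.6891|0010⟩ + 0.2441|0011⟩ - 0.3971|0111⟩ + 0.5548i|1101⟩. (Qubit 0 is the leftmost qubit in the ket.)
0.6891|0010⟩ + 0.2441|0011⟩ - 0.3971|0111⟩ + 0.5548i|1111⟩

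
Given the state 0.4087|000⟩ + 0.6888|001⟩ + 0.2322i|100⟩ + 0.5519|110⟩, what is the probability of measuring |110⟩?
0.3046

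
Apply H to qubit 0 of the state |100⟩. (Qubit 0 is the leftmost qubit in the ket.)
1/√2|000⟩ - 1/√2|100⟩

H on qubit 0 mixes each pair of kets that differ only in qubit 0: amplitudes (a, b) of (|…0…⟩, |…1…⟩) become ((a + b)/√2, (a − b)/√2). Kets absent from the input have amplitude 0.
(|000⟩, |100⟩): (a, b) = (0, 1) → (1/√2, -1/√2)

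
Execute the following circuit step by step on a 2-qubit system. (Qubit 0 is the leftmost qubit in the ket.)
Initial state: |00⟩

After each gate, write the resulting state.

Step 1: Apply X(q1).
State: |01⟩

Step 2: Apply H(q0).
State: 1/√2|01⟩ + 1/√2|11⟩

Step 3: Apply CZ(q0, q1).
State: 1/√2|01⟩ - 1/√2|11⟩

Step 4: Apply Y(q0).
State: (1/√2)i|01⟩ + (1/√2)i|11⟩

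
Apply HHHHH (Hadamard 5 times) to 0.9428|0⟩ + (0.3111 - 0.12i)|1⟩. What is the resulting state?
(0.8866 - 0.08485i)|0⟩ + (0.4467 + 0.08485i)|1⟩

H² = I, so H^5 = H: a single Hadamard. With (a, b) = (0.9428, (0.3111 - 0.12i)), H gives ((a + b)/√2, (a − b)/√2) = ((0.8866 - 0.08485i), (0.4467 + 0.08485i)).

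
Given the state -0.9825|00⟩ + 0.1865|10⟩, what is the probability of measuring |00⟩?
0.9653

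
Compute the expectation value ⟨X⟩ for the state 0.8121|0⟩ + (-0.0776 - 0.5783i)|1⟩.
-0.126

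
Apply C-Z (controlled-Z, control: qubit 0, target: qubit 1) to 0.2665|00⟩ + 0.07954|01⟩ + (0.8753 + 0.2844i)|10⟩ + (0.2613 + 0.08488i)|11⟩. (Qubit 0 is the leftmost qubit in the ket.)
0.2665|00⟩ + 0.07954|01⟩ + (0.8753 + 0.2844i)|10⟩ + (-0.2613 - 0.08488i)|11⟩

C-Z leaves the control-|0⟩ kets |00⟩, |01⟩ unchanged and applies Z to qubit 1 on the control-|1⟩ pair (|10⟩, |11⟩).
Z = [[1, 0], [0, -1]].
With a = amp(|10⟩) = (0.8753 + 0.2844i) and b = amp(|11⟩) = (0.2613 + 0.08488i):
new amp(|10⟩) = (1)·a = (0.8753 + 0.2844i)
new amp(|11⟩) = (-1)·b = (-0.2613 - 0.08488i)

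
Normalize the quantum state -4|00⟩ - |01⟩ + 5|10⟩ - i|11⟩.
-0.61|00⟩ - 0.1525|01⟩ + 0.7625|10⟩ - 0.1525i|11⟩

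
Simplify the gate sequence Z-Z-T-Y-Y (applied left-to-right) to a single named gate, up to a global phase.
T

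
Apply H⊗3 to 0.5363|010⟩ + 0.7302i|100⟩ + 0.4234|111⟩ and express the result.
(0.3393 + 0.2582i)|000⟩ + (0.03992 + 0.2582i)|001⟩ + (-0.3393 + 0.2582i)|010⟩ + (-0.03992 + 0.2582i)|011⟩ + (0.03992 - 0.2582i)|100⟩ + (0.3393 - 0.2582i)|101⟩ + (-0.03992 - 0.2582i)|110⟩ + (-0.3393 - 0.2582i)|111⟩

H⊗3 gives amp(|y⟩) = (1/2√2) Σ_x (−1)^(x·y) amp(|x⟩), where x·y is the number of positions in which both x and y have a 1.
|000⟩: (0.5363 + 0.7302i + 0.4234)/(2√2) = (0.3393 + 0.2582i)
|001⟩: (0.5363 + 0.7302i - 0.4234)/(2√2) = (0.03992 + 0.2582i)
|010⟩: (-0.5363 + 0.7302i - 0.4234)/(2√2) = (-0.3393 + 0.2582i)
|011⟩: (-0.5363 + 0.7302i + 0.4234)/(2√2) = (-0.03992 + 0.2582i)
|100⟩: (0.5363 - 0.7302i - 0.4234)/(2√2) = (0.03992 - 0.2582i)
|101⟩: (0.5363 - 0.7302i + 0.4234)/(2√2) = (0.3393 - 0.2582i)
|110⟩: (-0.5363 - 0.7302i + 0.4234)/(2√2) = (-0.03992 - 0.2582i)
|111⟩: (-0.5363 - 0.7302i - 0.4234)/(2√2) = (-0.3393 - 0.2582i)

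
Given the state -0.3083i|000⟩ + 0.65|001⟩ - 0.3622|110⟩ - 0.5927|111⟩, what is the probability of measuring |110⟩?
0.1312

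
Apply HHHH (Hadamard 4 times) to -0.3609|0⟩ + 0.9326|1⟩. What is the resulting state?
-0.3609|0⟩ + 0.9326|1⟩

H² = I, so an even number of Hadamards cancels: H^4 = I and the state is unchanged.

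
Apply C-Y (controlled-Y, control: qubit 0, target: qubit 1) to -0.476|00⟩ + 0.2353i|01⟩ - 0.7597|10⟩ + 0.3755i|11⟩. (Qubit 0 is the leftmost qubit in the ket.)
-0.476|00⟩ + 0.2353i|01⟩ + 0.3755|10⟩ - 0.7597i|11⟩

C-Y leaves the control-|0⟩ kets |00⟩, |01⟩ unchanged and applies Y to qubit 1 on the control-|1⟩ pair (|10⟩, |11⟩).
Y = [[0, -i], [i, 0]].
With a = amp(|10⟩) = -0.7597 and b = amp(|11⟩) = 0.3755i:
new amp(|10⟩) = (-i)·b = 0.3755
new amp(|11⟩) = (i)·a = -0.7597i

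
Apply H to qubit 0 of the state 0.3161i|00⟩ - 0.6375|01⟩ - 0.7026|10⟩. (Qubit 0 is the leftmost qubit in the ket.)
(-0.4968 + 0.2235i)|00⟩ - 0.4508|01⟩ + (0.4968 + 0.2235i)|10⟩ - 0.4508|11⟩

H on qubit 0 mixes each pair of kets that differ only in qubit 0: amplitudes (a, b) of (|…0…⟩, |…1…⟩) become ((a + b)/√2, (a − b)/√2). Kets absent from the input have amplitude 0.
(|00⟩, |10⟩): (a, b) = (0.3161i, -0.7026) → ((-0.4968 + 0.2235i), (0.4968 + 0.2235i))
(|01⟩, |11⟩): (a, b) = (-0.6375, 0) → (-0.4508, -0.4508)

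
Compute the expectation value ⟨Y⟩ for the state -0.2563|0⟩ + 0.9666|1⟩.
0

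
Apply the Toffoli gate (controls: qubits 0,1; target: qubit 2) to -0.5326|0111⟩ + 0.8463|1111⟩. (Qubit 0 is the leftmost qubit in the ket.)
-0.5326|0111⟩ + 0.8463|1101⟩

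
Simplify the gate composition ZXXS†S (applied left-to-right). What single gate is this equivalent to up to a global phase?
Z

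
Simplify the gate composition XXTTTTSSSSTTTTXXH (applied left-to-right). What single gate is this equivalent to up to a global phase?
H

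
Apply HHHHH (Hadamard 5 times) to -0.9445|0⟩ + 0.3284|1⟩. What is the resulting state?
-0.4356|0⟩ - 0.9001|1⟩

H² = I, so H^5 = H: a single Hadamard. With (a, b) = (-0.9445, 0.3284), H gives ((a + b)/√2, (a − b)/√2) = (-0.4356, -0.9001).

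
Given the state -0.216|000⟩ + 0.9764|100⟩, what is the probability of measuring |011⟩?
0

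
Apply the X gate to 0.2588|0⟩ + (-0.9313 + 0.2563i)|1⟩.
(-0.9313 + 0.2563i)|0⟩ + 0.2588|1⟩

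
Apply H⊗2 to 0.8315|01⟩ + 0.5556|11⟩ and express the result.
0.6936|00⟩ - 0.6936|01⟩ + 0.138|10⟩ - 0.138|11⟩

H⊗2 gives amp(|y⟩) = (1/2) Σ_x (−1)^(x·y) amp(|x⟩), where x·y is the number of positions in which both x and y have a 1.
|00⟩: (0.8315 + 0.5556)/2 = 0.6936
|01⟩: (-0.8315 - 0.5556)/2 = -0.6936
|10⟩: (0.8315 - 0.5556)/2 = 0.138
|11⟩: (-0.8315 + 0.5556)/2 = -0.138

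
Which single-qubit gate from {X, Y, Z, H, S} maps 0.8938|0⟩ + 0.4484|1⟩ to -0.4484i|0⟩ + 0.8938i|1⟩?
Y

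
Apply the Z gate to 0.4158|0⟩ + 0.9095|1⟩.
0.4158|0⟩ - 0.9095|1⟩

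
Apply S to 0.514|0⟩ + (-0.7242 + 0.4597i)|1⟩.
0.514|0⟩ + (-0.4597 - 0.7242i)|1⟩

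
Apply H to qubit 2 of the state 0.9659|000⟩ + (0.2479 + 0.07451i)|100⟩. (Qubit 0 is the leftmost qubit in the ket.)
0.683|000⟩ + 0.683|001⟩ + (0.1753 + 0.05269i)|100⟩ + (0.1753 + 0.05269i)|101⟩

H on qubit 2 mixes each pair of kets that differ only in qubit 2: amplitudes (a, b) of (|…0…⟩, |…1…⟩) become ((a + b)/√2, (a − b)/√2). Kets absent from the input have amplitude 0.
(|000⟩, |001⟩): (a, b) = (0.9659, 0) → (0.683, 0.683)
(|100⟩, |101⟩): (a, b) = ((0.2479 + 0.07451i), 0) → ((0.1753 + 0.05269i), (0.1753 + 0.05269i))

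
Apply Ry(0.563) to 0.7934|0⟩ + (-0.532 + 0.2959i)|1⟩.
(0.91 - 0.0822i)|0⟩ + (-0.2907 + 0.2843i)|1⟩

Ry(0.563) = [[cos(θ/2), −sin(θ/2)], [sin(θ/2), cos(θ/2)]]; θ = 0.563, cos(θ/2) ≈ 0.96064, sin(θ/2) ≈ 0.277797.
With a = amp(|0⟩) = 0.7934 and b = amp(|1⟩) = (-0.532 + 0.2959i):
new amp(|0⟩) = (0.96064)·a + (-0.277797)·b = (0.91 - 0.0822i)
new amp(|1⟩) = (0.277797)·a + (0.96064)·b = (-0.2907 + 0.2843i)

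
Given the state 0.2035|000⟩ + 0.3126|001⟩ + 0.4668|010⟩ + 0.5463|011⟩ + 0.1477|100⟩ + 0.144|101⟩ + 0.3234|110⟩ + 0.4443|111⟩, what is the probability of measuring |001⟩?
0.09772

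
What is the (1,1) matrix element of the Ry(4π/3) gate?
-1/2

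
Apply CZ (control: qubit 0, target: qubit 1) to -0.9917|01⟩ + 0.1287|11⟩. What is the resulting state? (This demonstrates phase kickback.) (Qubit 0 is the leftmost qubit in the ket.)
-0.9917|01⟩ - 0.1287|11⟩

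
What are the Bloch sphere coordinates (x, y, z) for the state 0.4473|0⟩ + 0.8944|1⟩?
(0.8001, 0, -0.5999)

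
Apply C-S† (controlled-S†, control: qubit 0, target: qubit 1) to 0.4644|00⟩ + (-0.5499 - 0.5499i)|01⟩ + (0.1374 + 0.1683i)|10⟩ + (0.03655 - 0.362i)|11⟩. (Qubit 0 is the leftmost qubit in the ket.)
0.4644|00⟩ + (-0.5499 - 0.5499i)|01⟩ + (0.1374 + 0.1683i)|10⟩ + (-0.362 - 0.03655i)|11⟩

C-S† leaves the control-|0⟩ kets |00⟩, |01⟩ unchanged and applies S† to qubit 1 on the control-|1⟩ pair (|10⟩, |11⟩).
S† = [[1, 0], [0, -i]].
With a = amp(|10⟩) = (0.1374 + 0.1683i) and b = amp(|11⟩) = (0.03655 - 0.362i):
new amp(|10⟩) = (1)·a = (0.1374 + 0.1683i)
new amp(|11⟩) = (-i)·b = (-0.362 - 0.03655i)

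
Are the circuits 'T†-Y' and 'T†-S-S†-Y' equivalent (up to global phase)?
Yes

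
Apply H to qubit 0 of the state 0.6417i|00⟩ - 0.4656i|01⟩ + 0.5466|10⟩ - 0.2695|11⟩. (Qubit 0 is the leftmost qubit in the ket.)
(0.3865 + 0.4538i)|00⟩ + (-0.1906 - 0.3292i)|01⟩ + (-0.3865 + 0.4538i)|10⟩ + (0.1906 - 0.3292i)|11⟩

H on qubit 0 mixes each pair of kets that differ only in qubit 0: amplitudes (a, b) of (|…0…⟩, |…1…⟩) become ((a + b)/√2, (a − b)/√2). Kets absent from the input have amplitude 0.
(|00⟩, |10⟩): (a, b) = (0.6417i, 0.5466) → ((0.3865 + 0.4538i), (-0.3865 + 0.4538i))
(|01⟩, |11⟩): (a, b) = (-0.4656i, -0.2695) → ((-0.1906 - 0.3292i), (0.1906 - 0.3292i))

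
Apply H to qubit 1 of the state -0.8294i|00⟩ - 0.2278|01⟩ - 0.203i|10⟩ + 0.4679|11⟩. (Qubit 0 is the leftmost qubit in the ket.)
(-0.1611 - 0.5865i)|00⟩ + (0.1611 - 0.5865i)|01⟩ + (0.3309 - 0.1435i)|10⟩ + (-0.3309 - 0.1435i)|11⟩

H on qubit 1 mixes each pair of kets that differ only in qubit 1: amplitudes (a, b) of (|…0…⟩, |…1…⟩) become ((a + b)/√2, (a − b)/√2). Kets absent from the input have amplitude 0.
(|00⟩, |01⟩): (a, b) = (-0.8294i, -0.2278) → ((-0.1611 - 0.5865i), (0.1611 - 0.5865i))
(|10⟩, |11⟩): (a, b) = (-0.203i, 0.4679) → ((0.3309 - 0.1435i), (-0.3309 - 0.1435i))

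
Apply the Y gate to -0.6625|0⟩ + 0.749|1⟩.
-0.749i|0⟩ - 0.6625i|1⟩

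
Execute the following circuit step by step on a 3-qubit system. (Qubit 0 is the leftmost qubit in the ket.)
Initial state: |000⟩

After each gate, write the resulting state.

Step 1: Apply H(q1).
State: 1/√2|000⟩ + 1/√2|010⟩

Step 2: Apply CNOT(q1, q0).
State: 1/√2|000⟩ + 1/√2|110⟩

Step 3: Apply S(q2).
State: 1/√2|000⟩ + 1/√2|110⟩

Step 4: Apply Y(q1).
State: (1/√2)i|010⟩ - (1/√2)i|100⟩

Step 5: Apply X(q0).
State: -(1/√2)i|000⟩ + (1/√2)i|110⟩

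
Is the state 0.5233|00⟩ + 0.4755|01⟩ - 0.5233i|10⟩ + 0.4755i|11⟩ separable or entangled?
Entangled

Writing the state as a|00⟩ + b|01⟩ + c|10⟩ + d|11⟩, it is a product state iff ad − bc = 0.
Here (a, b, c, d) = (0.5233, 0.4755, -0.5233i, 0.4755i): ad − bc = (0.5233)(0.4755i) − (0.4755)(-0.5233i) = 0.4977i ≠ 0, so the state is entangled.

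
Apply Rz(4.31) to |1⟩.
(-0.5515 + 0.8342i)|1⟩

Rz(4.31) = [[e^(−iθ/2), 0], [0, e^(iθ/2)]] with e^(±iθ/2) = cos(θ/2) ± i·sin(θ/2); θ = 4.31, cos(θ/2) ≈ -0.551535, sin(θ/2) ≈ 0.834152.
With a = amp(|0⟩) = 0 and b = amp(|1⟩) = 1:
new amp(|0⟩) = (-0.551535 - 0.834152i)·a = 0
new amp(|1⟩) = (-0.551535 + 0.834152i)·b = (-0.5515 + 0.8342i)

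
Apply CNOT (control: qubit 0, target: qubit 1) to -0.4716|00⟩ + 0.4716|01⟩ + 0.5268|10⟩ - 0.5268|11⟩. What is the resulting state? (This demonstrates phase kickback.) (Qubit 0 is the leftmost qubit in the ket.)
-0.4716|00⟩ + 0.4716|01⟩ - 0.5268|10⟩ + 0.5268|11⟩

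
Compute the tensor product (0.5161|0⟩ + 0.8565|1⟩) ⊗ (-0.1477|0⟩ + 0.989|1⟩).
-0.07623|00⟩ + 0.5104|01⟩ - 0.1265|10⟩ + 0.8471|11⟩

amp(|b₁b₂…⟩) = product of the factor amplitudes for bits b₁, b₂, …; only kets whose every factor amplitude is nonzero survive.
|00⟩: (0.5161)(-0.1477) = -0.07623
|01⟩: (0.5161)(0.989) = 0.5104
|10⟩: (0.8565)(-0.1477) = -0.1265
|11⟩: (0.8565)(0.989) = 0.8471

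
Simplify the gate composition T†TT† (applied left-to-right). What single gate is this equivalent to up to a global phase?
T†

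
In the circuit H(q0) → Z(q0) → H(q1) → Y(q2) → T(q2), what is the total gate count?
5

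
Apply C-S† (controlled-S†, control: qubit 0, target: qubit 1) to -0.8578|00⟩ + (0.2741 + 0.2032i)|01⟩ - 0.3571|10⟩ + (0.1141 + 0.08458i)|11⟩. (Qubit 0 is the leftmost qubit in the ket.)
-0.8578|00⟩ + (0.2741 + 0.2032i)|01⟩ - 0.3571|10⟩ + (0.08458 - 0.1141i)|11⟩

C-S† leaves the control-|0⟩ kets |00⟩, |01⟩ unchanged and applies S† to qubit 1 on the control-|1⟩ pair (|10⟩, |11⟩).
S† = [[1, 0], [0, -i]].
With a = amp(|10⟩) = -0.3571 and b = amp(|11⟩) = (0.1141 + 0.08458i):
new amp(|10⟩) = (1)·a = -0.3571
new amp(|11⟩) = (-i)·b = (0.08458 - 0.1141i)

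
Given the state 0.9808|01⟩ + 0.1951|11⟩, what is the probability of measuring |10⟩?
0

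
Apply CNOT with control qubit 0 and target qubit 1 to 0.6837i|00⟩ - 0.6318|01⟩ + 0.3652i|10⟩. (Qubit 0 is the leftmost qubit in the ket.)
0.6837i|00⟩ - 0.6318|01⟩ + 0.3652i|11⟩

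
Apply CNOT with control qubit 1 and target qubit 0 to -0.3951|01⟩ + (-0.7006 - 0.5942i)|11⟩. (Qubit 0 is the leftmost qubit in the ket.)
(-0.7006 - 0.5942i)|01⟩ - 0.3951|11⟩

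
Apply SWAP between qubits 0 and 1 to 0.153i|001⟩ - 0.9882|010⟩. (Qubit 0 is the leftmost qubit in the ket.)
0.153i|001⟩ - 0.9882|100⟩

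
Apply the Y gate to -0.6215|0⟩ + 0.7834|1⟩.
-0.7834i|0⟩ - 0.6215i|1⟩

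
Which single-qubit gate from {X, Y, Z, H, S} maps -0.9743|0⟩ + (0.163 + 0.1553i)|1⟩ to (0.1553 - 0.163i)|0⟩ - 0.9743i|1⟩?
Y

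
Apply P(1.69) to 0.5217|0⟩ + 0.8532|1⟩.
0.5217|0⟩ + (-0.1015 + 0.8471i)|1⟩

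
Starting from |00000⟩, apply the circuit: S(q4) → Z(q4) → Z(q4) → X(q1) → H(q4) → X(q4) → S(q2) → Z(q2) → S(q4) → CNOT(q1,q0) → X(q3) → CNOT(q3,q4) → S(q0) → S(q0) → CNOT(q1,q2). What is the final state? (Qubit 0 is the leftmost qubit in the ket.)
-(1/√2)i|11110⟩ - 1/√2|11111⟩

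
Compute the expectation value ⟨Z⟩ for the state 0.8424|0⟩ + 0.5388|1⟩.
0.4193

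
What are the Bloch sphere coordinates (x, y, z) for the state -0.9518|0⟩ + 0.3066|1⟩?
(-0.5836, 0, 0.8119)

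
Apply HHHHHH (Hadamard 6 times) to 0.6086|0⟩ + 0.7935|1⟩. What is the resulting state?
0.6086|0⟩ + 0.7935|1⟩

H² = I, so an even number of Hadamards cancels: H^6 = I and the state is unchanged.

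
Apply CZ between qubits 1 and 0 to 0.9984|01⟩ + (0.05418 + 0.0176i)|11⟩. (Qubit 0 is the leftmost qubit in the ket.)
0.9984|01⟩ + (-0.05418 - 0.0176i)|11⟩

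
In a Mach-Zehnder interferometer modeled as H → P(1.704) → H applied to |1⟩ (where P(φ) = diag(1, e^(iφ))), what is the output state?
(0.5664 - 0.4956i)|0⟩ + (0.4336 + 0.4956i)|1⟩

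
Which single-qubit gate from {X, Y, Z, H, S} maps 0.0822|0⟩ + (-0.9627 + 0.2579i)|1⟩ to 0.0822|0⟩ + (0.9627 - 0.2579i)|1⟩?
Z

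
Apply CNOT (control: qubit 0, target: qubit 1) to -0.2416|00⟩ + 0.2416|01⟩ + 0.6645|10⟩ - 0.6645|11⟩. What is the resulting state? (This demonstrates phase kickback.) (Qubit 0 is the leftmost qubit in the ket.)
-0.2416|00⟩ + 0.2416|01⟩ - 0.6645|10⟩ + 0.6645|11⟩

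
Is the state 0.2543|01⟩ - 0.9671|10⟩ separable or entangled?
Entangled

Writing the state as a|00⟩ + b|01⟩ + c|10⟩ + d|11⟩, it is a product state iff ad − bc = 0.
Here (a, b, c, d) = (0, 0.2543, -0.9671, 0): ad − bc = (0)(0) − (0.2543)(-0.9671) = 0.2459 ≠ 0, so the state is entangled.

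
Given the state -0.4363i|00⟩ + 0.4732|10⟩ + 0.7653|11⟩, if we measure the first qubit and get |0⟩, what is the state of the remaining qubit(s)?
-i|0⟩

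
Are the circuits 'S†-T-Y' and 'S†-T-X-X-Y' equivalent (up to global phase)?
Yes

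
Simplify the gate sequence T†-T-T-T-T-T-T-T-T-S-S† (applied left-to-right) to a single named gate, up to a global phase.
T†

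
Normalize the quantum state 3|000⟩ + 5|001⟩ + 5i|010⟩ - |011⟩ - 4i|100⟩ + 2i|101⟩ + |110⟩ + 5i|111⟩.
0.2914|000⟩ + 0.4856|001⟩ + 0.4856i|010⟩ - 0.09713|011⟩ - 0.3885i|100⟩ + 0.1943i|101⟩ + 0.09713|110⟩ + 0.4856i|111⟩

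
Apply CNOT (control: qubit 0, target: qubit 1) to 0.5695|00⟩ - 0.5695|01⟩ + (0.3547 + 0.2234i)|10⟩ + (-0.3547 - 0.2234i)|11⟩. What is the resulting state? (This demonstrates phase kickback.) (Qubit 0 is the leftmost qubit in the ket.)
0.5695|00⟩ - 0.5695|01⟩ + (-0.3547 - 0.2234i)|10⟩ + (0.3547 + 0.2234i)|11⟩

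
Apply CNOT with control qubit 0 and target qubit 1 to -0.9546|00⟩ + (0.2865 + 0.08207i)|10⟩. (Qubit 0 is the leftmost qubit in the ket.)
-0.9546|00⟩ + (0.2865 + 0.08207i)|11⟩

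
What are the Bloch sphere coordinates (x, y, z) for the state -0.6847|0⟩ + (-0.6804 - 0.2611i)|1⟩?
(0.9317, 0.3576, -0.0623)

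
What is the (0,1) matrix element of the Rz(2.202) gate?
0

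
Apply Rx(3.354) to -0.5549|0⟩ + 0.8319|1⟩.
(0.05882 - 0.8272i)|0⟩ + (-0.08818 + 0.5518i)|1⟩

Rx(3.354) = [[cos(θ/2), −i·sin(θ/2)], [−i·sin(θ/2), cos(θ/2)]]; θ = 3.354, cos(θ/2) ≈ -0.106004, sin(θ/2) ≈ 0.994366.
With a = amp(|0⟩) = -0.5549 and b = amp(|1⟩) = 0.8319:
new amp(|0⟩) = (-0.106004)·a + (-0.994366i)·b = (0.05882 - 0.8272i)
new amp(|1⟩) = (-0.994366i)·a + (-0.106004)·b = (-0.08818 + 0.5518i)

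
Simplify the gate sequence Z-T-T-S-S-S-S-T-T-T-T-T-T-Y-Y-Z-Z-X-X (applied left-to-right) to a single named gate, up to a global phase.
Z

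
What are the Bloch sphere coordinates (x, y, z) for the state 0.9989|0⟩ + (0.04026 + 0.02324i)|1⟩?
(0.08043, 0.04643, 0.9956)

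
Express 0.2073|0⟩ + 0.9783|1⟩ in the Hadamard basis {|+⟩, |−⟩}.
0.8383|+⟩ - 0.5452|−⟩

With |ψ⟩ = α|0⟩ + β|1⟩, the Hadamard-basis coefficients are ⟨+|ψ⟩ = (α + β)/√2 and ⟨−|ψ⟩ = (α − β)/√2.
Here α = 0.2073, β = 0.9783: (α + β)/√2 = 0.8383, (α − β)/√2 = -0.5452.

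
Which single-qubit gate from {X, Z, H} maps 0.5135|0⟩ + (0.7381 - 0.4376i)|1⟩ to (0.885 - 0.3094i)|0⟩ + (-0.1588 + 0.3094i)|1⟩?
H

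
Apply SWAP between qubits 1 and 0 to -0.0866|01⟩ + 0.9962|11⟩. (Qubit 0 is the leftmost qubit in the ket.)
-0.0866|10⟩ + 0.9962|11⟩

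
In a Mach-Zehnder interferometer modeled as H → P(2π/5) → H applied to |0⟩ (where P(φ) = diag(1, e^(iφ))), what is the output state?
(0.6545 + 0.4755i)|0⟩ + (0.3455 - 0.4755i)|1⟩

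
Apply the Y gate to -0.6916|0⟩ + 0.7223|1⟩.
-0.7223i|0⟩ - 0.6916i|1⟩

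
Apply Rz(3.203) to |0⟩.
(-0.0307 - 0.9995i)|0⟩

Rz(3.203) = [[e^(−iθ/2), 0], [0, e^(iθ/2)]] with e^(±iθ/2) = cos(θ/2) ± i·sin(θ/2); θ = 3.203, cos(θ/2) ≈ -0.0306988, sin(θ/2) ≈ 0.999529.
With a = amp(|0⟩) = 1 and b = amp(|1⟩) = 0:
new amp(|0⟩) = (-0.0306988 - 0.999529i)·a = (-0.0307 - 0.9995i)
new amp(|1⟩) = (-0.0306988 + 0.999529i)·b = 0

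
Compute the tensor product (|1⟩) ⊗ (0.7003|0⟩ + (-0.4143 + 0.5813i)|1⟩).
0.7003|10⟩ + (-0.4143 + 0.5813i)|11⟩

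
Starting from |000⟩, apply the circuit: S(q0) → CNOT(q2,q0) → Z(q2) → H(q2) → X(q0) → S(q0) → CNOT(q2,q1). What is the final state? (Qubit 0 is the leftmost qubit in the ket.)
(1/√2)i|100⟩ + (1/√2)i|111⟩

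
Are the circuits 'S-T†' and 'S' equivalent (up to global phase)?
No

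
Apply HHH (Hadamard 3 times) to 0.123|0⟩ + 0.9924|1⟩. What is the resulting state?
0.7887|0⟩ - 0.6148|1⟩

H² = I, so H^3 = H: a single Hadamard. With (a, b) = (0.123, 0.9924), H gives ((a + b)/√2, (a − b)/√2) = (0.7887, -0.6148).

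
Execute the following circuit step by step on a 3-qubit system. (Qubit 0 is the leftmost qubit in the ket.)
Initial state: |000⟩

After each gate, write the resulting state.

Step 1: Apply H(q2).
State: 1/√2|000⟩ + 1/√2|001⟩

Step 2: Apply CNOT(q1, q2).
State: 1/√2|000⟩ + 1/√2|001⟩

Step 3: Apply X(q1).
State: 1/√2|010⟩ + 1/√2|011⟩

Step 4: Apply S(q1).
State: (1/√2)i|010⟩ + (1/√2)i|011⟩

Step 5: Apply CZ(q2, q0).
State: (1/√2)i|010⟩ + (1/√2)i|011⟩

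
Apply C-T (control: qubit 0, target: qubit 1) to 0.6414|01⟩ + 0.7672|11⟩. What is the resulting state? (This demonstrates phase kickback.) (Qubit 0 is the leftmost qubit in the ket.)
0.6414|01⟩ + (0.5425 + 0.5425i)|11⟩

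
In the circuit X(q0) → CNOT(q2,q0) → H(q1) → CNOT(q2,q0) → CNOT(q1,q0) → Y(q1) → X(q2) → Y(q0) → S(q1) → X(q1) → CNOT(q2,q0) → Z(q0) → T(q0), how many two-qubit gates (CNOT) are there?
4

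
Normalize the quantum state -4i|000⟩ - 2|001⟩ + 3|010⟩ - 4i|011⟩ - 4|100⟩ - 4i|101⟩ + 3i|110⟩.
-0.4313i|000⟩ - 0.2157|001⟩ + 0.3235|010⟩ - 0.4313i|011⟩ - 0.4313|100⟩ - 0.4313i|101⟩ + 0.3235i|110⟩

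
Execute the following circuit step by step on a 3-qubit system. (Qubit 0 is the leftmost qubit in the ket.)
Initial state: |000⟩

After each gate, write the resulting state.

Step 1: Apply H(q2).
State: 1/√2|000⟩ + 1/√2|001⟩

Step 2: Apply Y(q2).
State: -(1/√2)i|000⟩ + (1/√2)i|001⟩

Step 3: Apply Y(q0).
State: 1/√2|100⟩ - 1/√2|101⟩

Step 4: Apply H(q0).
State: 1/2|000⟩ - 1/2|001⟩ - 1/2|100⟩ + 1/2|101⟩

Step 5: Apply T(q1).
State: 1/2|000⟩ - 1/2|001⟩ - 1/2|100⟩ + 1/2|101⟩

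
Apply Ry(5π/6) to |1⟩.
-0.9659|0⟩ + 0.2588|1⟩

Ry(5π/6) = [[cos(θ/2), −sin(θ/2)], [sin(θ/2), cos(θ/2)]]; θ = 5π/6, cos(θ/2) ≈ 0.258819, sin(θ/2) ≈ 0.965926.
With a = amp(|0⟩) = 0 and b = amp(|1⟩) = 1:
new amp(|0⟩) = (0.258819)·a + (-0.965926)·b = -0.9659
new amp(|1⟩) = (0.965926)·a + (0.258819)·b = 0.2588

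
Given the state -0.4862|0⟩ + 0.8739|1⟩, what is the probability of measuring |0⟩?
0.2364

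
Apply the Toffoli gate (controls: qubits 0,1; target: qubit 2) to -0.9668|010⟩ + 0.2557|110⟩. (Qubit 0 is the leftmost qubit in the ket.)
-0.9668|010⟩ + 0.2557|111⟩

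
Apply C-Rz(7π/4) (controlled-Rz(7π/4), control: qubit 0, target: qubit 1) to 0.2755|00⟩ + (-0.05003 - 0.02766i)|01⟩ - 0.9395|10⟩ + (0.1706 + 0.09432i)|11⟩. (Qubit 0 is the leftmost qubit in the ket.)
0.2755|00⟩ + (-0.05003 - 0.02766i)|01⟩ + (0.868 + 0.3595i)|10⟩ + (-0.1937 - 0.02185i)|11⟩

C-Rz(7π/4) leaves the control-|0⟩ kets |00⟩, |01⟩ unchanged and applies Rz(7π/4) to qubit 1 on the control-|1⟩ pair (|10⟩, |11⟩).
Rz(7π/4) = [[e^(−iθ/2), 0], [0, e^(iθ/2)]] with e^(±iθ/2) = cos(θ/2) ± i·sin(θ/2); θ = 7π/4, cos(θ/2) ≈ -0.92388, sin(θ/2) ≈ 0.382683.
With a = amp(|10⟩) = -0.9395 and b = amp(|11⟩) = (0.1706 + 0.09432i):
new amp(|10⟩) = (-0.92388 - 0.382683i)·a = (0.868 + 0.3595i)
new amp(|11⟩) = (-0.92388 + 0.382683i)·b = (-0.1937 - 0.02185i)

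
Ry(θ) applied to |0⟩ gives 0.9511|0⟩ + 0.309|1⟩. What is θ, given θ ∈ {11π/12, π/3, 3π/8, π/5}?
π/5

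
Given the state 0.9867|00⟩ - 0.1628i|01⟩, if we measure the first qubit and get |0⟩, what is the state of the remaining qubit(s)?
0.9867|0⟩ - 0.1628i|1⟩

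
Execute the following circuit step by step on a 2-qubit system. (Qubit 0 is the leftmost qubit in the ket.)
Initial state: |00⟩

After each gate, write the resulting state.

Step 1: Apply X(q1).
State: |01⟩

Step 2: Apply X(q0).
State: |11⟩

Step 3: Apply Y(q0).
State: -i|01⟩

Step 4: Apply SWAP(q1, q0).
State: -i|10⟩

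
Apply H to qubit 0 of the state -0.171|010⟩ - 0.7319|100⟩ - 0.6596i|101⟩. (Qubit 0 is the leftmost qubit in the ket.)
-0.5175|000⟩ - 0.4664i|001⟩ - 0.1209|010⟩ + 0.5175|100⟩ + 0.4664i|101⟩ - 0.1209|110⟩

H on qubit 0 mixes each pair of kets that differ only in qubit 0: amplitudes (a, b) of (|…0…⟩, |…1…⟩) become ((a + b)/√2, (a − b)/√2). Kets absent from the input have amplitude 0.
(|000⟩, |100⟩): (a, b) = (0, -0.7319) → (-0.5175, 0.5175)
(|001⟩, |101⟩): (a, b) = (0, -0.6596i) → (-0.4664i, 0.4664i)
(|010⟩, |110⟩): (a, b) = (-0.171, 0) → (-0.1209, -0.1209)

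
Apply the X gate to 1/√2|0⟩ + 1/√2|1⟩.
1/√2|0⟩ + 1/√2|1⟩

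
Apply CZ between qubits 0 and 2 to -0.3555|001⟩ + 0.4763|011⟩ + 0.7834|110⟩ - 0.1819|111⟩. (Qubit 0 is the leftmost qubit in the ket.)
-0.3555|001⟩ + 0.4763|011⟩ + 0.7834|110⟩ + 0.1819|111⟩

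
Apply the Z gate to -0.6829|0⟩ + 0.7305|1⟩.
-0.6829|0⟩ - 0.7305|1⟩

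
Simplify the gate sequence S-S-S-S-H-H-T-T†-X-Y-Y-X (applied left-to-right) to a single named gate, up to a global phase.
I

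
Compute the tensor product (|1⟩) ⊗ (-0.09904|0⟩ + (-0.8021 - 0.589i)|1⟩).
-0.09904|10⟩ + (-0.8021 - 0.589i)|11⟩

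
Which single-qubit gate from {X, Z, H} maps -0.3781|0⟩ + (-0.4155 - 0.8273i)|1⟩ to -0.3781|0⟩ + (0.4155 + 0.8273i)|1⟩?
Z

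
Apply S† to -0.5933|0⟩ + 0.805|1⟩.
-0.5933|0⟩ - 0.805i|1⟩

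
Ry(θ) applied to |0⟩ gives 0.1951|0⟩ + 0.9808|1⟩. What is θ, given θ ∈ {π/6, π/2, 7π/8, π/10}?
7π/8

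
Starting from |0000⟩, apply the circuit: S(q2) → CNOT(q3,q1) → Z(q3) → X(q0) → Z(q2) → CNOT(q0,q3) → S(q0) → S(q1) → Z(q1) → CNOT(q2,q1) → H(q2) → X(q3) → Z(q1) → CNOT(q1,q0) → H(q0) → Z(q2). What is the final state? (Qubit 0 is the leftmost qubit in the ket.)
(1/2)i|0000⟩ - (1/2)i|0010⟩ - (1/2)i|1000⟩ + (1/2)i|1010⟩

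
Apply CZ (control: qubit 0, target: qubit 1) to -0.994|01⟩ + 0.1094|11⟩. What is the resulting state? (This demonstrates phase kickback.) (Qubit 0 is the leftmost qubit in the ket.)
-0.994|01⟩ - 0.1094|11⟩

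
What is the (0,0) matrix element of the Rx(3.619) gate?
-0.2364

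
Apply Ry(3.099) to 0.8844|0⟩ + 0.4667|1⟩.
-0.4478|0⟩ + 0.8941|1⟩

Ry(3.099) = [[cos(θ/2), −sin(θ/2)], [sin(θ/2), cos(θ/2)]]; θ = 3.099, cos(θ/2) ≈ 0.0212947, sin(θ/2) ≈ 0.999773.
With a = amp(|0⟩) = 0.8844 and b = amp(|1⟩) = 0.4667:
new amp(|0⟩) = (0.0212947)·a + (-0.999773)·b = -0.4478
new amp(|1⟩) = (0.999773)·a + (0.0212947)·b = 0.8941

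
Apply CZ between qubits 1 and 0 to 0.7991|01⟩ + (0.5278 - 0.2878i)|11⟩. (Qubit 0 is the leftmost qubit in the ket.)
0.7991|01⟩ + (-0.5278 + 0.2878i)|11⟩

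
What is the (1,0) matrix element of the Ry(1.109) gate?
0.5265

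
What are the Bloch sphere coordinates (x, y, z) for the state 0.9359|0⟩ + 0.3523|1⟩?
(0.6594, 0, 0.7518)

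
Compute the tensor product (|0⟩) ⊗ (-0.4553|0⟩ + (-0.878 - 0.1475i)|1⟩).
-0.4553|00⟩ + (-0.878 - 0.1475i)|01⟩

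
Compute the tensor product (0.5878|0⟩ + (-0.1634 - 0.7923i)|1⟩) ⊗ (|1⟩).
0.5878|01⟩ + (-0.1634 - 0.7923i)|11⟩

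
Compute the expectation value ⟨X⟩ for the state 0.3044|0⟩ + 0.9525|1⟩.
0.5799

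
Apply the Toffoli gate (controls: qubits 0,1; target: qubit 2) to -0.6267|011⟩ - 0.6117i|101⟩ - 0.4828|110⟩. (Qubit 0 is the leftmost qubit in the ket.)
-0.6267|011⟩ - 0.6117i|101⟩ - 0.4828|111⟩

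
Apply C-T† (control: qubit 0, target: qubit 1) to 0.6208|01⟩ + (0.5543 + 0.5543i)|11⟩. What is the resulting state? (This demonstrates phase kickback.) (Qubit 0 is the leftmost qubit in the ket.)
0.6208|01⟩ + 0.7839|11⟩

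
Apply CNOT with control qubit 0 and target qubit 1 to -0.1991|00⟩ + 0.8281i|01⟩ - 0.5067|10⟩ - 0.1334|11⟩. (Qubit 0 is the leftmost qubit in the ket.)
-0.1991|00⟩ + 0.8281i|01⟩ - 0.1334|10⟩ - 0.5067|11⟩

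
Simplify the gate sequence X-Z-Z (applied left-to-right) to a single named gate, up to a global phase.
X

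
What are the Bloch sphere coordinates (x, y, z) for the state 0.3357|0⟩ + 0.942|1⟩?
(0.6325, 0, -0.7747)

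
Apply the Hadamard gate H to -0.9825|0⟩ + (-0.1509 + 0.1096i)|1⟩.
(-0.8014 + 0.0775i)|0⟩ + (-0.588 - 0.0775i)|1⟩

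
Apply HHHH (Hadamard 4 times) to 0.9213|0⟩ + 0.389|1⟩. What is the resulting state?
0.9213|0⟩ + 0.389|1⟩

H² = I, so an even number of Hadamards cancels: H^4 = I and the state is unchanged.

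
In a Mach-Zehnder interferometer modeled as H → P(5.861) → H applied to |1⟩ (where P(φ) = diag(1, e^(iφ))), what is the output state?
(0.0439 + 0.2049i)|0⟩ + (0.9561 - 0.2049i)|1⟩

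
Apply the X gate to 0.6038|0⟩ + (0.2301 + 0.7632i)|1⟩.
(0.2301 + 0.7632i)|0⟩ + 0.6038|1⟩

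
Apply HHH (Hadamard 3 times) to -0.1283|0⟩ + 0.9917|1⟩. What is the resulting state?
0.6105|0⟩ - 0.792|1⟩

H² = I, so H^3 = H: a single Hadamard. With (a, b) = (-0.1283, 0.9917), H gives ((a + b)/√2, (a − b)/√2) = (0.6105, -0.792).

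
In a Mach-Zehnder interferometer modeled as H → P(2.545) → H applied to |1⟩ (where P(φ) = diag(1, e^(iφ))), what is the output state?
(0.9136 - 0.2809i)|0⟩ + (0.08637 + 0.2809i)|1⟩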